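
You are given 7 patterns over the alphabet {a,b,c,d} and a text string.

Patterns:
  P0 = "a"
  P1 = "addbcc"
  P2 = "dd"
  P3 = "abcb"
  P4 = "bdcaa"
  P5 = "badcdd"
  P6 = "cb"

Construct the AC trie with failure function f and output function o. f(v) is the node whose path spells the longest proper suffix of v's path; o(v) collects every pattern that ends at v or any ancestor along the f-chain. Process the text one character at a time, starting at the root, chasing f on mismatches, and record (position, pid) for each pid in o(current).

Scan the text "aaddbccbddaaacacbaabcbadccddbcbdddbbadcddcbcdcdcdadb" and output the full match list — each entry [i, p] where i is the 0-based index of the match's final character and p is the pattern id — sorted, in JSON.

Build automaton:
Trie (insert patterns):
  n0 'ε': a→1 b→12 c→22 d→7
  n1 'a': b→9 d→2  [P0 ends]
  n2 'ad': d→3
  n3 'add': b→4
  n4 'addb': c→5
  n5 'addbc': c→6
  n6 'addbcc': ·  [P1 ends]
  n7 'd': d→8
  n8 'dd': ·  [P2 ends]
  n9 'ab': c→10
  n10 'abc': b→11
  n11 'abcb': ·  [P3 ends]
  n12 'b': a→17 d→13
  n13 'bd': c→14
  n14 'bdc': a→15
  n15 'bdca': a→16
  n16 'bdcaa': ·  [P4 ends]
  n17 'ba': d→18
  n18 'bad': c→19
  n19 'badc': d→20
  n20 'badcd': d→21
  n21 'badcdd': ·  [P5 ends]
  n22 'c': b→23
  n23 'cb': ·  [P6 ends]

Failure links (BFS by depth):
  n1('a'): parent n0 fail=0; on 'a' 0 → fail=0;  out {0}∪∅={0}
  n7('d'): parent n0 fail=0; on 'd' 0 → fail=0;  out ∅∪∅=∅
  n12('b'): parent n0 fail=0; on 'b' 0 → fail=0;  out ∅∪∅=∅
  n22('c'): parent n0 fail=0; on 'c' 0 → fail=0;  out ∅∪∅=∅
  n2('ad'): parent n1 fail=0; on 'd' 0 → fail=7;  out ∅∪∅=∅
  n8('dd'): parent n7 fail=0; on 'd' 0 → fail=7;  out {2}∪∅={2}
  n9('ab'): parent n1 fail=0; on 'b' 0 → fail=12;  out ∅∪∅=∅
  n13('bd'): parent n12 fail=0; on 'd' 0 → fail=7;  out ∅∪∅=∅
  n17('ba'): parent n12 fail=0; on 'a' 0 → fail=1;  out ∅∪{0}={0}
  n23('cb'): parent n22 fail=0; on 'b' 0 → fail=12;  out {6}∪∅={6}
  n3('add'): parent n2 fail=7; on 'd' 7 → fail=8;  out ∅∪{2}={2}
  n10('abc'): parent n9 fail=12; on 'c' 12→0 → fail=22;  out ∅∪∅=∅
  n14('bdc'): parent n13 fail=7; on 'c' 7→0 → fail=22;  out ∅∪∅=∅
  n18('bad'): parent n17 fail=1; on 'd' 1 → fail=2;  out ∅∪∅=∅
  n4('addb'): parent n3 fail=8; on 'b' 8→7→0 → fail=12;  out ∅∪∅=∅
  n11('abcb'): parent n10 fail=22; on 'b' 22 → fail=23;  out {3}∪{6}={3,6}
  n15('bdca'): parent n14 fail=22; on 'a' 22→0 → fail=1;  out ∅∪{0}={0}
  n19('badc'): parent n18 fail=2; on 'c' 2→7→0 → fail=22;  out ∅∪∅=∅
  n5('addbc'): parent n4 fail=12; on 'c' 12→0 → fail=22;  out ∅∪∅=∅
  n16('bdcaa'): parent n15 fail=1; on 'a' 1→0 → fail=1;  out {4}∪{0}={0,4}
  n20('badcd'): parent n19 fail=22; on 'd' 22→0 → fail=7;  out ∅∪∅=∅
  n6('addbcc'): parent n5 fail=22; on 'c' 22→0 → fail=22;  out {1}∪∅={1}
  n21('badcdd'): parent n20 fail=7; on 'd' 7 → fail=8;  out {5}∪{2}={2,5}

Text stream:
pos 0 'a': at 1  ** P0@[0:0]
pos 1 'a': at 1 ·f  ** P0@[1:1]
pos 2 'd': at 2
pos 3 'd': at 3  ** P2@[2:3]
pos 4 'b': at 4
pos 5 'c': at 5
pos 6 'c': at 6  ** P1@[1:6]
pos 7 'b': at 23 ·f  ** P6@[6:7]
pos 8 'd': at 13 ·f
pos 9 'd': at 8 ·f  ** P2@[8:9]
pos 10 'a': at 1 ·f  ** P0@[10:10]
pos 11 'a': at 1 ·f  ** P0@[11:11]
pos 12 'a': at 1 ·f  ** P0@[12:12]
pos 13 'c': at 22 ·f
pos 14 'a': at 1 ·f  ** P0@[14:14]
pos 15 'c': at 22 ·f
pos 16 'b': at 23  ** P6@[15:16]
pos 17 'a': at 17 ·f  ** P0@[17:17]
pos 18 'a': at 1 ·f  ** P0@[18:18]
pos 19 'b': at 9
pos 20 'c': at 10
pos 21 'b': at 11  ** P3@[18:21],P6@[20:21]
pos 22 'a': at 17 ·f  ** P0@[22:22]
pos 23 'd': at 18
pos 24 'c': at 19
pos 25 'c': at 22 ·f
pos 26 'd': at 7 ·f
pos 27 'd': at 8  ** P2@[26:27]
pos 28 'b': at 12 ·f
pos 29 'c': at 22 ·f
pos 30 'b': at 23  ** P6@[29:30]
pos 31 'd': at 13 ·f
pos 32 'd': at 8 ·f  ** P2@[31:32]
pos 33 'd': at 8 ·f  ** P2@[32:33]
pos 34 'b': at 12 ·f
pos 35 'b': at 12 ·f
pos 36 'a': at 17  ** P0@[36:36]
pos 37 'd': at 18
pos 38 'c': at 19
pos 39 'd': at 20
pos 40 'd': at 21  ** P2@[39:40],P5@[35:40]
pos 41 'c': at 22 ·f
pos 42 'b': at 23  ** P6@[41:42]
pos 43 'c': at 22 ·f
pos 44 'd': at 7 ·f
pos 45 'c': at 22 ·f
pos 46 'd': at 7 ·f
pos 47 'c': at 22 ·f
pos 48 'd': at 7 ·f
pos 49 'a': at 1 ·f  ** P0@[49:49]
pos 50 'd': at 2
pos 51 'b': at 12 ·f

All matches (sorted): [[0,0],[1,0],[3,2],[6,1],[7,6],[9,2],[10,0],[11,0],[12,0],[14,0],[16,6],[17,0],[18,0],[21,3],[21,6],[22,0],[27,2],[30,6],[32,2],[33,2],[36,0],[40,2],[40,5],[42,6],[49,0]]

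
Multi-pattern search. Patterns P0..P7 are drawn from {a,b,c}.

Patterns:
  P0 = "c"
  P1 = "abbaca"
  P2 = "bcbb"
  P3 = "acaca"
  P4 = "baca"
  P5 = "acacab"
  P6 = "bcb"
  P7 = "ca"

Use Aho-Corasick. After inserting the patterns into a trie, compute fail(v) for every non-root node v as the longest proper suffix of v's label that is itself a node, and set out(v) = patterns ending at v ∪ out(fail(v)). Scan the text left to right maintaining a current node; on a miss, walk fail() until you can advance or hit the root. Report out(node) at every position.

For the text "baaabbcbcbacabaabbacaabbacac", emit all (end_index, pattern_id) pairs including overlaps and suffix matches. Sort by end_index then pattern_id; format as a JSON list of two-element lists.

Build:
Trie nodes:
  0='ε' goto a→2 b→8 c→1
  1='c' goto a→20  [P0 ends]
  2='a' goto b→3 c→12
  3='ab' goto b→4
  4='abb' goto a→5
  5='abba' goto c→6
  6='abbac' goto a→7
  7='abbaca' goto ·  [P1 ends]
  8='b' goto a→16 c→9
  9='bc' goto b→10
  10='bcb' goto b→11  [P6 ends]
  11='bcbb' goto ·  [P2 ends]
  12='ac' goto a→13
  13='aca' goto c→14
  14='acac' goto a→15
  15='acaca' goto b→19  [P3 ends]
  16='ba' goto c→17
  17='bac' goto a→18
  18='baca' goto ·  [P4 ends]
  19='acacab' goto ·  [P5 ends]
  20='ca' goto ·  [P7 ends]

Failure links (BFS by depth):
  fail(1) 'c': from fail(0)=0 chase 'c': 0 ⇒ 0;  out={0}∪out(0)={0}
  fail(2) 'a': from fail(0)=0 chase 'a': 0 ⇒ 0;  out=∅∪out(0)=∅
  fail(8) 'b': from fail(0)=0 chase 'b': 0 ⇒ 0;  out=∅∪out(0)=∅
  fail(3) 'ab': from fail(2)=0 chase 'b': 0 ⇒ 8;  out=∅∪out(8)=∅
  fail(9) 'bc': from fail(8)=0 chase 'c': 0 ⇒ 1;  out=∅∪out(1)={0}
  fail(12) 'ac': from fail(2)=0 chase 'c': 0 ⇒ 1;  out=∅∪out(1)={0}
  fail(16) 'ba': from fail(8)=0 chase 'a': 0 ⇒ 2;  out=∅∪out(2)=∅
  fail(20) 'ca': from fail(1)=0 chase 'a': 0 ⇒ 2;  out={7}∪out(2)={7}
  fail(4) 'abb': from fail(3)=8 chase 'b': 8→0 ⇒ 8;  out=∅∪out(8)=∅
  fail(10) 'bcb': from fail(9)=1 chase 'b': 1→0 ⇒ 8;  out={6}∪out(8)={6}
  fail(13) 'aca': from fail(12)=1 chase 'a': 1 ⇒ 20;  out=∅∪out(20)={7}
  fail(17) 'bac': from fail(16)=2 chase 'c': 2 ⇒ 12;  out=∅∪out(12)={0}
  fail(5) 'abba': from fail(4)=8 chase 'a': 8 ⇒ 16;  out=∅∪out(16)=∅
  fail(11) 'bcbb': from fail(10)=8 chase 'b': 8→0 ⇒ 8;  out={2}∪out(8)={2}
  fail(14) 'acac': from fail(13)=20 chase 'c': 20→2 ⇒ 12;  out=∅∪out(12)={0}
  fail(18) 'baca': from fail(17)=12 chase 'a': 12 ⇒ 13;  out={4}∪out(13)={4,7}
  fail(6) 'abbac': from fail(5)=16 chase 'c': 16 ⇒ 17;  out=∅∪out(17)={0}
  fail(15) 'acaca': from fail(14)=12 chase 'a': 12 ⇒ 13;  out={3}∪out(13)={3,7}
  fail(7) 'abbaca': from fail(6)=17 chase 'a': 17 ⇒ 18;  out={1}∪out(18)={1,4,7}
  fail(19) 'acacab': from fail(15)=13 chase 'b': 13→20→2 ⇒ 3;  out={5}∪out(3)={5}

Text stream:
i=0 'b': node 0→8
i=1 'a': node 8→16
i=2 'a': node 16→2 (fail-walked)
i=3 'a': node 2→2 (fail-walked)
i=4 'b': node 2→3
i=5 'b': node 3→4
i=6 'c': node 4→9 (fail-walked)  ** P0@[6:6]
i=7 'b': node 9→10  ** P6@[5:7]
i=8 'c': node 10→9 (fail-walked)  ** P0@[8:8]
i=9 'b': node 9→10  ** P6@[7:9]
i=10 'a': node 10→16 (fail-walked)
i=11 'c': node 16→17  ** P0@[11:11]
i=12 'a': node 17→18  ** P4@[9:12],P7@[11:12]
i=13 'b': node 18→3 (fail-walked)
i=14 'a': node 3→16 (fail-walked)
i=15 'a': node 16→2 (fail-walked)
i=16 'b': node 2→3
i=17 'b': node 3→4
i=18 'a': node 4→5
i=19 'c': node 5→6  ** P0@[19:19]
i=20 'a': node 6→7  ** P1@[15:20],P4@[17:20],P7@[19:20]
i=21 'a': node 7→2 (fail-walked)
i=22 'b': node 2→3
i=23 'b': node 3→4
i=24 'a': node 4→5
i=25 'c': node 5→6  ** P0@[25:25]
i=26 'a': node 6→7  ** P1@[21:26],P4@[23:26],P7@[25:26]
i=27 'c': node 7→14 (fail-walked)  ** P0@[27:27]

All matches (sorted): [[6,0],[7,6],[8,0],[9,6],[11,0],[12,4],[12,7],[19,0],[20,1],[20,4],[20,7],[25,0],[26,1],[26,4],[26,7],[27,0]]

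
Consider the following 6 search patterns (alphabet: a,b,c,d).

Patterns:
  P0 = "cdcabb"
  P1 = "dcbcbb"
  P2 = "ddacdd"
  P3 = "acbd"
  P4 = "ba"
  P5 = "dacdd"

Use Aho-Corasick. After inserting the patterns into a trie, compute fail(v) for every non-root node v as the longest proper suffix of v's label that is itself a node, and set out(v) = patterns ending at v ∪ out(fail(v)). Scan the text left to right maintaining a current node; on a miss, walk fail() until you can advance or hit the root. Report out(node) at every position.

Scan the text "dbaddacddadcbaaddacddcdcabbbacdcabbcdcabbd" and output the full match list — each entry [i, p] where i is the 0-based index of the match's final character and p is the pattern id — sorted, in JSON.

Build:
Trie nodes:
  0='ε' goto a→18 b→22 c→1 d→7
  1='c' goto d→2
  2='cd' goto c→3
  3='cdc' goto a→4
  4='cdca' goto b→5
  5='cdcab' goto b→6
  6='cdcabb' goto ·  [P0 ends]
  7='d' goto a→24 c→8 d→13
  8='dc' goto b→9
  9='dcb' goto c→10
  10='dcbc' goto b→11
  11='dcbcb' goto b→12
  12='dcbcbb' goto ·  [P1 ends]
  13='dd' goto a→14
  14='dda' goto c→15
  15='ddac' goto d→16
  16='ddacd' goto d→17
  17='ddacdd' goto ·  [P2 ends]
  18='a' goto c→19
  19='ac' goto b→20
  20='acb' goto d→21
  21='acbd' goto ·  [P3 ends]
  22='b' goto a→23
  23='ba' goto ·  [P4 ends]
  24='da' goto c→25
  25='dac' goto d→26
  26='dacd' goto d→27
  27='dacdd' goto ·  [P5 ends]

BFS fail/out derivation:
  fail(1) 'c': from fail(0)=0 chase 'c': 0 ⇒ 0;  out=∅∪out(0)=∅
  fail(7) 'd': from fail(0)=0 chase 'd': 0 ⇒ 0;  out=∅∪out(0)=∅
  fail(18) 'a': from fail(0)=0 chase 'a': 0 ⇒ 0;  out=∅∪out(0)=∅
  fail(22) 'b': from fail(0)=0 chase 'b': 0 ⇒ 0;  out=∅∪out(0)=∅
  fail(2) 'cd': from fail(1)=0 chase 'd': 0 ⇒ 7;  out=∅∪out(7)=∅
  fail(8) 'dc': from fail(7)=0 chase 'c': 0 ⇒ 1;  out=∅∪out(1)=∅
  fail(13) 'dd': from fail(7)=0 chase 'd': 0 ⇒ 7;  out=∅∪out(7)=∅
  fail(19) 'ac': from fail(18)=0 chase 'c': 0 ⇒ 1;  out=∅∪out(1)=∅
  fail(23) 'ba': from fail(22)=0 chase 'a': 0 ⇒ 18;  out={4}∪out(18)={4}
  fail(24) 'da': from fail(7)=0 chase 'a': 0 ⇒ 18;  out=∅∪out(18)=∅
  fail(3) 'cdc': from fail(2)=7 chase 'c': 7 ⇒ 8;  out=∅∪out(8)=∅
  fail(9) 'dcb': from fail(8)=1 chase 'b': 1→0 ⇒ 22;  out=∅∪out(22)=∅
  fail(14) 'dda': from fail(13)=7 chase 'a': 7 ⇒ 24;  out=∅∪out(24)=∅
  fail(20) 'acb': from fail(19)=1 chase 'b': 1→0 ⇒ 22;  out=∅∪out(22)=∅
  fail(25) 'dac': from fail(24)=18 chase 'c': 18 ⇒ 19;  out=∅∪out(19)=∅
  fail(4) 'cdca': from fail(3)=8 chase 'a': 8→1→0 ⇒ 18;  out=∅∪out(18)=∅
  fail(10) 'dcbc': from fail(9)=22 chase 'c': 22→0 ⇒ 1;  out=∅∪out(1)=∅
  fail(15) 'ddac': from fail(14)=24 chase 'c': 24 ⇒ 25;  out=∅∪out(25)=∅
  fail(21) 'acbd': from fail(20)=22 chase 'd': 22→0 ⇒ 7;  out={3}∪out(7)={3}
  fail(26) 'dacd': from fail(25)=19 chase 'd': 19→1 ⇒ 2;  out=∅∪out(2)=∅
  fail(5) 'cdcab': from fail(4)=18 chase 'b': 18→0 ⇒ 22;  out=∅∪out(22)=∅
  fail(11) 'dcbcb': from fail(10)=1 chase 'b': 1→0 ⇒ 22;  out=∅∪out(22)=∅
  fail(16) 'ddacd': from fail(15)=25 chase 'd': 25 ⇒ 26;  out=∅∪out(26)=∅
  fail(27) 'dacdd': from fail(26)=2 chase 'd': 2→7 ⇒ 13;  out={5}∪out(13)={5}
  fail(6) 'cdcabb': from fail(5)=22 chase 'b': 22→0 ⇒ 22;  out={0}∪out(22)={0}
  fail(12) 'dcbcbb': from fail(11)=22 chase 'b': 22→0 ⇒ 22;  out={1}∪out(22)={1}
  fail(17) 'ddacdd': from fail(16)=26 chase 'd': 26 ⇒ 27;  out={2}∪out(27)={2,5}

Scan:
pos 0 'd': at 7
pos 1 'b': at 22 (fail-walked)
pos 2 'a': at 23  → match P4@[1:2]
pos 3 'd': at 7 (fail-walked)
pos 4 'd': at 13
pos 5 'a': at 14
pos 6 'c': at 15
pos 7 'd': at 16
pos 8 'd': at 17  → match P2@[3:8],P5@[4:8]
pos 9 'a': at 14 (fail-walked)
pos 10 'd': at 7 (fail-walked)
pos 11 'c': at 8
pos 12 'b': at 9
pos 13 'a': at 23 (fail-walked)  → match P4@[12:13]
pos 14 'a': at 18 (fail-walked)
pos 15 'd': at 7 (fail-walked)
pos 16 'd': at 13
pos 17 'a': at 14
pos 18 'c': at 15
pos 19 'd': at 16
pos 20 'd': at 17  → match P2@[15:20],P5@[16:20]
pos 21 'c': at 8 (fail-walked)
pos 22 'd': at 2 (fail-walked)
pos 23 'c': at 3
pos 24 'a': at 4
pos 25 'b': at 5
pos 26 'b': at 6  → match P0@[21:26]
pos 27 'b': at 22 (fail-walked)
pos 28 'a': at 23  → match P4@[27:28]
pos 29 'c': at 19 (fail-walked)
pos 30 'd': at 2 (fail-walked)
pos 31 'c': at 3
pos 32 'a': at 4
pos 33 'b': at 5
pos 34 'b': at 6  → match P0@[29:34]
pos 35 'c': at 1 (fail-walked)
pos 36 'd': at 2
pos 37 'c': at 3
pos 38 'a': at 4
pos 39 'b': at 5
pos 40 'b': at 6  → match P0@[35:40]
pos 41 'd': at 7 (fail-walked)

Result: [[2,4],[8,2],[8,5],[13,4],[20,2],[20,5],[26,0],[28,4],[34,0],[40,0]]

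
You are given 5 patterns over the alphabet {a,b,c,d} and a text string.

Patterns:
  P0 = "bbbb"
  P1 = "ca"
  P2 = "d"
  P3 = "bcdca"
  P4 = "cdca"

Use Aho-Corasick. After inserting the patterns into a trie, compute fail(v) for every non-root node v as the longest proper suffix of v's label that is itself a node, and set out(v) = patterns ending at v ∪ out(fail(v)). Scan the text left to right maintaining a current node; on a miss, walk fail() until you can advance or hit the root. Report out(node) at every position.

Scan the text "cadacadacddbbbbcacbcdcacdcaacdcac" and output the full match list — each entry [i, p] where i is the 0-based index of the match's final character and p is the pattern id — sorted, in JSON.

Construct AC machine:
Trie (insert patterns):
  0='ε' goto b→1 c→5 d→7
  1='b' goto b→2 c→8
  2='bb' goto b→3
  3='bbb' goto b→4
  4='bbbb' goto ·  [P0 ends]
  5='c' goto a→6 d→12
  6='ca' goto ·  [P1 ends]
  7='d' goto ·  [P2 ends]
  8='bc' goto d→9
  9='bcd' goto c→10
  10='bcdc' goto a→11
  11='bcdca' goto ·  [P3 ends]
  12='cd' goto c→13
  13='cdc' goto a→14
  14='cdca' goto ·  [P4 ends]

BFS fail/out derivation:
  n1('b'): parent n0 fail=0; on 'b' 0 → fail=0;  out ∅∪∅=∅
  n5('c'): parent n0 fail=0; on 'c' 0 → fail=0;  out ∅∪∅=∅
  n7('d'): parent n0 fail=0; on 'd' 0 → fail=0;  out {2}∪∅={2}
  n2('bb'): parent n1 fail=0; on 'b' 0 → fail=1;  out ∅∪∅=∅
  n6('ca'): parent n5 fail=0; on 'a' 0 → fail=0;  out {1}∪∅={1}
  n8('bc'): parent n1 fail=0; on 'c' 0 → fail=5;  out ∅∪∅=∅
  n12('cd'): parent n5 fail=0; on 'd' 0 → fail=7;  out ∅∪{2}={2}
  n3('bbb'): parent n2 fail=1; on 'b' 1 → fail=2;  out ∅∪∅=∅
  n9('bcd'): parent n8 fail=5; on 'd' 5 → fail=12;  out ∅∪{2}={2}
  n13('cdc'): parent n12 fail=7; on 'c' 7→0 → fail=5;  out ∅∪∅=∅
  n4('bbbb'): parent n3 fail=2; on 'b' 2 → fail=3;  out {0}∪∅={0}
  n10('bcdc'): parent n9 fail=12; on 'c' 12 → fail=13;  out ∅∪∅=∅
  n14('cdca'): parent n13 fail=5; on 'a' 5 → fail=6;  out {4}∪{1}={1,4}
  n11('bcdca'): parent n10 fail=13; on 'a' 13 → fail=14;  out {3}∪{1,4}={1,3,4}

Scan:
pos 0 'c': at 5
pos 1 'a': at 6  emit P1@[0:1]
pos 2 'd': at 7 ·f  emit P2@[2:2]
pos 3 'a': at 0 ·f
pos 4 'c': at 5
pos 5 'a': at 6  emit P1@[4:5]
pos 6 'd': at 7 ·f  emit P2@[6:6]
pos 7 'a': at 0 ·f
pos 8 'c': at 5
pos 9 'd': at 12  emit P2@[9:9]
pos 10 'd': at 7 ·f  emit P2@[10:10]
pos 11 'b': at 1 ·f
pos 12 'b': at 2
pos 13 'b': at 3
pos 14 'b': at 4  emit P0@[11:14]
pos 15 'c': at 8 ·f
pos 16 'a': at 6 ·f  emit P1@[15:16]
pos 17 'c': at 5 ·f
pos 18 'b': at 1 ·f
pos 19 'c': at 8
pos 20 'd': at 9  emit P2@[20:20]
pos 21 'c': at 10
pos 22 'a': at 11  emit P1@[21:22],P3@[18:22],P4@[19:22]
pos 23 'c': at 5 ·f
pos 24 'd': at 12  emit P2@[24:24]
pos 25 'c': at 13
pos 26 'a': at 14  emit P1@[25:26],P4@[23:26]
pos 27 'a': at 0 ·f
pos 28 'c': at 5
pos 29 'd': at 12  emit P2@[29:29]
pos 30 'c': at 13
pos 31 'a': at 14  emit P1@[30:31],P4@[28:31]
pos 32 'c': at 5 ·f

Result: [[1,1],[2,2],[5,1],[6,2],[9,2],[10,2],[14,0],[16,1],[20,2],[22,1],[22,3],[22,4],[24,2],[26,1],[26,4],[29,2],[31,1],[31,4]]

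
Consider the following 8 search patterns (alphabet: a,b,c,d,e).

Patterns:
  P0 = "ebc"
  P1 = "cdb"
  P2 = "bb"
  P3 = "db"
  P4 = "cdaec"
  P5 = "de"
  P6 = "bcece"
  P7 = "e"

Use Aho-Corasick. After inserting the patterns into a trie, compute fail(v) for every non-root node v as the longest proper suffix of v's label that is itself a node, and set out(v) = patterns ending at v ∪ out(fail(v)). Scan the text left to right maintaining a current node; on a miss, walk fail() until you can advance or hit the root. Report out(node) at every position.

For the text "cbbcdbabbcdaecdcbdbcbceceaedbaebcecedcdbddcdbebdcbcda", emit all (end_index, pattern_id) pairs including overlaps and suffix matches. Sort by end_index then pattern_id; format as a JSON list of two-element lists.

Build automaton:
Trie (insert patterns):
  n0 'ε': b→7 c→4 d→9 e→1
  n1 'e': b→2  ←P7
  n2 'eb': c→3
  n3 'ebc': ·  ←P0
  n4 'c': d→5
  n5 'cd': a→11 b→6
  n6 'cdb': ·  ←P1
  n7 'b': b→8 c→15
  n8 'bb': ·  ←P2
  n9 'd': b→10 e→14
  n10 'db': ·  ←P3
  n11 'cda': e→12
  n12 'cdae': c→13
  n13 'cdaec': ·  ←P4
  n14 'de': ·  ←P5
  n15 'bc': e→16
  n16 'bce': c→17
  n17 'bcec': e→18
  n18 'bcece': ·  ←P6

BFS fail/out derivation:
  n1('e'): parent n0 fail=0; on 'e' 0 → fail=0;  out {7}∪∅={7}
  n4('c'): parent n0 fail=0; on 'c' 0 → fail=0;  out ∅∪∅=∅
  n7('b'): parent n0 fail=0; on 'b' 0 → fail=0;  out ∅∪∅=∅
  n9('d'): parent n0 fail=0; on 'd' 0 → fail=0;  out ∅∪∅=∅
  n2('eb'): parent n1 fail=0; on 'b' 0 → fail=7;  out ∅∪∅=∅
  n5('cd'): parent n4 fail=0; on 'd' 0 → fail=9;  out ∅∪∅=∅
  n8('bb'): parent n7 fail=0; on 'b' 0 → fail=7;  out {2}∪∅={2}
  n10('db'): parent n9 fail=0; on 'b' 0 → fail=7;  out {3}∪∅={3}
  n14('de'): parent n9 fail=0; on 'e' 0 → fail=1;  out {5}∪{7}={5,7}
  n15('bc'): parent n7 fail=0; on 'c' 0 → fail=4;  out ∅∪∅=∅
  n3('ebc'): parent n2 fail=7; on 'c' 7 → fail=15;  out {0}∪∅={0}
  n6('cdb'): parent n5 fail=9; on 'b' 9 → fail=10;  out {1}∪{3}={1,3}
  n11('cda'): parent n5 fail=9; on 'a' 9→0 → fail=0;  out ∅∪∅=∅
  n16('bce'): parent n15 fail=4; on 'e' 4→0 → fail=1;  out ∅∪{7}={7}
  n12('cdae'): parent n11 fail=0; on 'e' 0 → fail=1;  out ∅∪{7}={7}
  n17('bcec'): parent n16 fail=1; on 'c' 1→0 → fail=4;  out ∅∪∅=∅
  n13('cdaec'): parent n12 fail=1; on 'c' 1→0 → fail=4;  out {4}∪∅={4}
  n18('bcece'): parent n17 fail=4; on 'e' 4→0 → fail=1;  out {6}∪{7}={6,7}

Text stream:
pos 0 'c': at 4
pos 1 'b': at 7 (fail-walked)
pos 2 'b': at 8  emit P2@[1:2]
pos 3 'c': at 15 (fail-walked)
pos 4 'd': at 5 (fail-walked)
pos 5 'b': at 6  emit P1@[3:5],P3@[4:5]
pos 6 'a': at 0 (fail-walked)
pos 7 'b': at 7
pos 8 'b': at 8  emit P2@[7:8]
pos 9 'c': at 15 (fail-walked)
pos 10 'd': at 5 (fail-walked)
pos 11 'a': at 11
pos 12 'e': at 12  emit P7@[12:12]
pos 13 'c': at 13  emit P4@[9:13]
pos 14 'd': at 5 (fail-walked)
pos 15 'c': at 4 (fail-walked)
pos 16 'b': at 7 (fail-walked)
pos 17 'd': at 9 (fail-walked)
pos 18 'b': at 10  emit P3@[17:18]
pos 19 'c': at 15 (fail-walked)
pos 20 'b': at 7 (fail-walked)
pos 21 'c': at 15
pos 22 'e': at 16  emit P7@[22:22]
pos 23 'c': at 17
pos 24 'e': at 18  emit P6@[20:24],P7@[24:24]
pos 25 'a': at 0 (fail-walked)
pos 26 'e': at 1  emit P7@[26:26]
pos 27 'd': at 9 (fail-walked)
pos 28 'b': at 10  emit P3@[27:28]
pos 29 'a': at 0 (fail-walked)
pos 30 'e': at 1  emit P7@[30:30]
pos 31 'b': at 2
pos 32 'c': at 3  emit P0@[30:32]
pos 33 'e': at 16 (fail-walked)  emit P7@[33:33]
pos 34 'c': at 17
pos 35 'e': at 18  emit P6@[31:35],P7@[35:35]
pos 36 'd': at 9 (fail-walked)
pos 37 'c': at 4 (fail-walked)
pos 38 'd': at 5
pos 39 'b': at 6  emit P1@[37:39],P3@[38:39]
pos 40 'd': at 9 (fail-walked)
pos 41 'd': at 9 (fail-walked)
pos 42 'c': at 4 (fail-walked)
pos 43 'd': at 5
pos 44 'b': at 6  emit P1@[42:44],P3@[43:44]
pos 45 'e': at 1 (fail-walked)  emit P7@[45:45]
pos 46 'b': at 2
pos 47 'd': at 9 (fail-walked)
pos 48 'c': at 4 (fail-walked)
pos 49 'b': at 7 (fail-walked)
pos 50 'c': at 15
pos 51 'd': at 5 (fail-walked)
pos 52 'a': at 11

Result: [[2,2],[5,1],[5,3],[8,2],[12,7],[13,4],[18,3],[22,7],[24,6],[24,7],[26,7],[28,3],[30,7],[32,0],[33,7],[35,6],[35,7],[39,1],[39,3],[44,1],[44,3],[45,7]]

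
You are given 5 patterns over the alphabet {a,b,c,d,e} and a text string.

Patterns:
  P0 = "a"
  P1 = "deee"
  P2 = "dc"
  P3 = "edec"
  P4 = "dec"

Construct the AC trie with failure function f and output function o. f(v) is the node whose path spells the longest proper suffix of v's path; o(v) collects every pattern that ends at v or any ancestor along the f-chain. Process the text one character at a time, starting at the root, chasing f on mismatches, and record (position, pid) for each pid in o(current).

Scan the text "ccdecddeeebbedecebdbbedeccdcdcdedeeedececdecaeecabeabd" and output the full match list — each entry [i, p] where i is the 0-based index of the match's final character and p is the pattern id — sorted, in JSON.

Build:
Trie nodes:
  n0 'ε': a→1 d→2 e→7
  n1 'a': ·  [P0 ends]
  n2 'd': c→6 e→3
  n3 'de': c→11 e→4
  n4 'dee': e→5
  n5 'deee': ·  [P1 ends]
  n6 'dc': ·  [P2 ends]
  n7 'e': d→8
  n8 'ed': e→9
  n9 'ede': c→10
  n10 'edec': ·  [P3 ends]
  n11 'dec': ·  [P4 ends]

Failure links (BFS by depth):
  n1('a'): parent n0 fail=0; on 'a' 0 → fail=0;  out {0}∪∅={0}
  n2('d'): parent n0 fail=0; on 'd' 0 → fail=0;  out ∅∪∅=∅
  n7('e'): parent n0 fail=0; on 'e' 0 → fail=0;  out ∅∪∅=∅
  n3('de'): parent n2 fail=0; on 'e' 0 → fail=7;  out ∅∪∅=∅
  n6('dc'): parent n2 fail=0; on 'c' 0 → fail=0;  out {2}∪∅={2}
  n8('ed'): parent n7 fail=0; on 'd' 0 → fail=2;  out ∅∪∅=∅
  n4('dee'): parent n3 fail=7; on 'e' 7→0 → fail=7;  out ∅∪∅=∅
  n9('ede'): parent n8 fail=2; on 'e' 2 → fail=3;  out ∅∪∅=∅
  n11('dec'): parent n3 fail=7; on 'c' 7→0 → fail=0;  out {4}∪∅={4}
  n5('deee'): parent n4 fail=7; on 'e' 7→0 → fail=7;  out {1}∪∅={1}
  n10('edec'): parent n9 fail=3; on 'c' 3 → fail=11;  out {3}∪{4}={3,4}

Scan:
pos 0 'c': at 0
pos 1 'c': at 0
pos 2 'd': at 2
pos 3 'e': at 3
pos 4 'c': at 11  emit P4@[2:4]
pos 5 'd': at 2 (via fail)
pos 6 'd': at 2 (via fail)
pos 7 'e': at 3
pos 8 'e': at 4
pos 9 'e': at 5  emit P1@[6:9]
pos 10 'b': at 0 (via fail)
pos 11 'b': at 0
pos 12 'e': at 7
pos 13 'd': at 8
pos 14 'e': at 9
pos 15 'c': at 10  emit P3@[12:15],P4@[13:15]
pos 16 'e': at 7 (via fail)
pos 17 'b': at 0 (via fail)
pos 18 'd': at 2
pos 19 'b': at 0 (via fail)
pos 20 'b': at 0
pos 21 'e': at 7
pos 22 'd': at 8
pos 23 'e': at 9
pos 24 'c': at 10  emit P3@[21:24],P4@[22:24]
pos 25 'c': at 0 (via fail)
pos 26 'd': at 2
pos 27 'c': at 6  emit P2@[26:27]
pos 28 'd': at 2 (via fail)
pos 29 'c': at 6  emit P2@[28:29]
pos 30 'd': at 2 (via fail)
pos 31 'e': at 3
pos 32 'd': at 8 (via fail)
pos 33 'e': at 9
pos 34 'e': at 4 (via fail)
pos 35 'e': at 5  emit P1@[32:35]
pos 36 'd': at 8 (via fail)
pos 37 'e': at 9
pos 38 'c': at 10  emit P3@[35:38],P4@[36:38]
pos 39 'e': at 7 (via fail)
pos 40 'c': at 0 (via fail)
pos 41 'd': at 2
pos 42 'e': at 3
pos 43 'c': at 11  emit P4@[41:43]
pos 44 'a': at 1 (via fail)  emit P0@[44:44]
pos 45 'e': at 7 (via fail)
pos 46 'e': at 7 (via fail)
pos 47 'c': at 0 (via fail)
pos 48 'a': at 1  emit P0@[48:48]
pos 49 'b': at 0 (via fail)
pos 50 'e': at 7
pos 51 'a': at 1 (via fail)  emit P0@[51:51]
pos 52 'b': at 0 (via fail)
pos 53 'd': at 2

All matches (sorted): [[4,4],[9,1],[15,3],[15,4],[24,3],[24,4],[27,2],[29,2],[35,1],[38,3],[38,4],[43,4],[44,0],[48,0],[51,0]]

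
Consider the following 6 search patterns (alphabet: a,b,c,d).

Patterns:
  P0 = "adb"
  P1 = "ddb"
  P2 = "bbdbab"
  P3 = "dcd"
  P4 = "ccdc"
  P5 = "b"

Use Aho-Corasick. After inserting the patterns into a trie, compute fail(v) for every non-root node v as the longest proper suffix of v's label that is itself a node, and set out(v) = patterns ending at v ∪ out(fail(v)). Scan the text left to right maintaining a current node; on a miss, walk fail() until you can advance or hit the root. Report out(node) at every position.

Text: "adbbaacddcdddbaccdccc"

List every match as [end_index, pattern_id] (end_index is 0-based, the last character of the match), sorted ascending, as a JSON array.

Build automaton:
Trie nodes:
  n0 'ε': a→1 b→7 c→15 d→4
  n1 'a': d→2
  n2 'ad': b→3
  n3 'adb': ·  [P0 ends]
  n4 'd': c→13 d→5
  n5 'dd': b→6
  n6 'ddb': ·  [P1 ends]
  n7 'b': b→8  [P5 ends]
  n8 'bb': d→9
  n9 'bbd': b→10
  n10 'bbdb': a→11
  n11 'bbdba': b→12
  n12 'bbdbab': ·  [P2 ends]
  n13 'dc': d→14
  n14 'dcd': ·  [P3 ends]
  n15 'c': c→16
  n16 'cc': d→17
  n17 'ccd': c→18
  n18 'ccdc': ·  [P4 ends]

Failure links (BFS by depth):
  fail(1) 'a': from fail(0)=0 chase 'a': 0 ⇒ 0;  out=∅∪out(0)=∅
  fail(4) 'd': from fail(0)=0 chase 'd': 0 ⇒ 0;  out=∅∪out(0)=∅
  fail(7) 'b': from fail(0)=0 chase 'b': 0 ⇒ 0;  out={5}∪out(0)={5}
  fail(15) 'c': from fail(0)=0 chase 'c': 0 ⇒ 0;  out=∅∪out(0)=∅
  fail(2) 'ad': from fail(1)=0 chase 'd': 0 ⇒ 4;  out=∅∪out(4)=∅
  fail(5) 'dd': from fail(4)=0 chase 'd': 0 ⇒ 4;  out=∅∪out(4)=∅
  fail(8) 'bb': from fail(7)=0 chase 'b': 0 ⇒ 7;  out=∅∪out(7)={5}
  fail(13) 'dc': from fail(4)=0 chase 'c': 0 ⇒ 15;  out=∅∪out(15)=∅
  fail(16) 'cc': from fail(15)=0 chase 'c': 0 ⇒ 15;  out=∅∪out(15)=∅
  fail(3) 'adb': from fail(2)=4 chase 'b': 4→0 ⇒ 7;  out={0}∪out(7)={0,5}
  fail(6) 'ddb': from fail(5)=4 chase 'b': 4→0 ⇒ 7;  out={1}∪out(7)={1,5}
  fail(9) 'bbd': from fail(8)=7 chase 'd': 7→0 ⇒ 4;  out=∅∪out(4)=∅
  fail(14) 'dcd': from fail(13)=15 chase 'd': 15→0 ⇒ 4;  out={3}∪out(4)={3}
  fail(17) 'ccd': from fail(16)=15 chase 'd': 15→0 ⇒ 4;  out=∅∪out(4)=∅
  fail(10) 'bbdb': from fail(9)=4 chase 'b': 4→0 ⇒ 7;  out=∅∪out(7)={5}
  fail(18) 'ccdc': from fail(17)=4 chase 'c': 4 ⇒ 13;  out={4}∪out(13)={4}
  fail(11) 'bbdba': from fail(10)=7 chase 'a': 7→0 ⇒ 1;  out=∅∪out(1)=∅
  fail(12) 'bbdbab': from fail(11)=1 chase 'b': 1→0 ⇒ 7;  out={2}∪out(7)={2,5}

Run:
i=0 'a': node 0→1
i=1 'd': node 1→2
i=2 'b': node 2→3  → match P0@[0:2],P5@[2:2]
i=3 'b': node 3→8 (fail-walked)  → match P5@[3:3]
i=4 'a': node 8→1 (fail-walked)
i=5 'a': node 1→1 (fail-walked)
i=6 'c': node 1→15 (fail-walked)
i=7 'd': node 15→4 (fail-walked)
i=8 'd': node 4→5
i=9 'c': node 5→13 (fail-walked)
i=10 'd': node 13→14  → match P3@[8:10]
i=11 'd': node 14→5 (fail-walked)
i=12 'd': node 5→5 (fail-walked)
i=13 'b': node 5→6  → match P1@[11:13],P5@[13:13]
i=14 'a': node 6→1 (fail-walked)
i=15 'c': node 1→15 (fail-walked)
i=16 'c': node 15→16
i=17 'd': node 16→17
i=18 'c': node 17→18  → match P4@[15:18]
i=19 'c': node 18→16 (fail-walked)
i=20 'c': node 16→16 (fail-walked)

Matches: [[2,0],[2,5],[3,5],[10,3],[13,1],[13,5],[18,4]]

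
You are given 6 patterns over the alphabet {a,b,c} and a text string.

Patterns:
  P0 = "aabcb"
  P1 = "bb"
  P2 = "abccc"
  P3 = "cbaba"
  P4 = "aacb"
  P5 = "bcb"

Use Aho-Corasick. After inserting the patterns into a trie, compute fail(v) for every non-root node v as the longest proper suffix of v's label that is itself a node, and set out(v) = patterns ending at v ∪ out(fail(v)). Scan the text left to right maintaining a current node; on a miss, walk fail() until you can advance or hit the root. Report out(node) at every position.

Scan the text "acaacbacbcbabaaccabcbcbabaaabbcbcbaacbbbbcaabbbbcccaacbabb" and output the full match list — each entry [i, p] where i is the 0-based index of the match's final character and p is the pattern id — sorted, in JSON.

Build automaton:
Trie (insert patterns):
  0='ε' goto a→1 b→6 c→12
  1='a' goto a→2 b→8
  2='aa' goto b→3 c→17
  3='aab' goto c→4
  4='aabc' goto b→5
  5='aabcb' goto ·  ←P0
  6='b' goto b→7 c→19
  7='bb' goto ·  ←P1
  8='ab' goto c→9
  9='abc' goto c→10
  10='abcc' goto c→11
  11='abccc' goto ·  ←P2
  12='c' goto b→13
  13='cb' goto a→14
  14='cba' goto b→15
  15='cbab' goto a→16
  16='cbaba' goto ·  ←P3
  17='aac' goto b→18
  18='aacb' goto ·  ←P4
  19='bc' goto b→20
  20='bcb' goto ·  ←P5

BFS fail/out derivation:
  fail(1) 'a': from fail(0)=0 chase 'a': 0 ⇒ 0;  out=∅∪out(0)=∅
  fail(6) 'b': from fail(0)=0 chase 'b': 0 ⇒ 0;  out=∅∪out(0)=∅
  fail(12) 'c': from fail(0)=0 chase 'c': 0 ⇒ 0;  out=∅∪out(0)=∅
  fail(2) 'aa': from fail(1)=0 chase 'a': 0 ⇒ 1;  out=∅∪out(1)=∅
  fail(7) 'bb': from fail(6)=0 chase 'b': 0 ⇒ 6;  out={1}∪out(6)={1}
  fail(8) 'ab': from fail(1)=0 chase 'b': 0 ⇒ 6;  out=∅∪out(6)=∅
  fail(13) 'cb': from fail(12)=0 chase 'b': 0 ⇒ 6;  out=∅∪out(6)=∅
  fail(19) 'bc': from fail(6)=0 chase 'c': 0 ⇒ 12;  out=∅∪out(12)=∅
  fail(3) 'aab': from fail(2)=1 chase 'b': 1 ⇒ 8;  out=∅∪out(8)=∅
  fail(9) 'abc': from fail(8)=6 chase 'c': 6 ⇒ 19;  out=∅∪out(19)=∅
  fail(14) 'cba': from fail(13)=6 chase 'a': 6→0 ⇒ 1;  out=∅∪out(1)=∅
  fail(17) 'aac': from fail(2)=1 chase 'c': 1→0 ⇒ 12;  out=∅∪out(12)=∅
  fail(20) 'bcb': from fail(19)=12 chase 'b': 12 ⇒ 13;  out={5}∪out(13)={5}
  fail(4) 'aabc': from fail(3)=8 chase 'c': 8 ⇒ 9;  out=∅∪out(9)=∅
  fail(10) 'abcc': from fail(9)=19 chase 'c': 19→12→0 ⇒ 12;  out=∅∪out(12)=∅
  fail(15) 'cbab': from fail(14)=1 chase 'b': 1 ⇒ 8;  out=∅∪out(8)=∅
  fail(18) 'aacb': from fail(17)=12 chase 'b': 12 ⇒ 13;  out={4}∪out(13)={4}
  fail(5) 'aabcb': from fail(4)=9 chase 'b': 9→19 ⇒ 20;  out={0}∪out(20)={0,5}
  fail(11) 'abccc': from fail(10)=12 chase 'c': 12→0 ⇒ 12;  out={2}∪out(12)={2}
  fail(16) 'cbaba': from fail(15)=8 chase 'a': 8→6→0 ⇒ 1;  out={3}∪out(1)={3}

Scan:
i=0 'a': node 0→1
i=1 'c': node 1→12 (via fail)
i=2 'a': node 12→1 (via fail)
i=3 'a': node 1→2
i=4 'c': node 2→17
i=5 'b': node 17→18  ** P4@[2:5]
i=6 'a': node 18→14 (via fail)
i=7 'c': node 14→12 (via fail)
i=8 'b': node 12→13
i=9 'c': node 13→19 (via fail)
i=10 'b': node 19→20  ** P5@[8:10]
i=11 'a': node 20→14 (via fail)
i=12 'b': node 14→15
i=13 'a': node 15→16  ** P3@[9:13]
i=14 'a': node 16→2 (via fail)
i=15 'c': node 2→17
i=16 'c': node 17→12 (via fail)
i=17 'a': node 12→1 (via fail)
i=18 'b': node 1→8
i=19 'c': node 8→9
i=20 'b': node 9→20 (via fail)  ** P5@[18:20]
i=21 'c': node 20→19 (via fail)
i=22 'b': node 19→20  ** P5@[20:22]
i=23 'a': node 20→14 (via fail)
i=24 'b': node 14→15
i=25 'a': node 15→16  ** P3@[21:25]
i=26 'a': node 16→2 (via fail)
i=27 'a': node 2→2 (via fail)
i=28 'b': node 2→3
i=29 'b': node 3→7 (via fail)  ** P1@[28:29]
i=30 'c': node 7→19 (via fail)
i=31 'b': node 19→20  ** P5@[29:31]
i=32 'c': node 20→19 (via fail)
i=33 'b': node 19→20  ** P5@[31:33]
i=34 'a': node 20→14 (via fail)
i=35 'a': node 14→2 (via fail)
i=36 'c': node 2→17
i=37 'b': node 17→18  ** P4@[34:37]
i=38 'b': node 18→7 (via fail)  ** P1@[37:38]
i=39 'b': node 7→7 (via fail)  ** P1@[38:39]
i=40 'b': node 7→7 (via fail)  ** P1@[39:40]
i=41 'c': node 7→19 (via fail)
i=42 'a': node 19→1 (via fail)
i=43 'a': node 1→2
i=44 'b': node 2→3
i=45 'b': node 3→7 (via fail)  ** P1@[44:45]
i=46 'b': node 7→7 (via fail)  ** P1@[45:46]
i=47 'b': node 7→7 (via fail)  ** P1@[46:47]
i=48 'c': node 7→19 (via fail)
i=49 'c': node 19→12 (via fail)
i=50 'c': node 12→12 (via fail)
i=51 'a': node 12→1 (via fail)
i=52 'a': node 1→2
i=53 'c': node 2→17
i=54 'b': node 17→18  ** P4@[51:54]
i=55 'a': node 18→14 (via fail)
i=56 'b': node 14→15
i=57 'b': node 15→7 (via fail)  ** P1@[56:57]

All matches (sorted): [[5,4],[10,5],[13,3],[20,5],[22,5],[25,3],[29,1],[31,5],[33,5],[37,4],[38,1],[39,1],[40,1],[45,1],[46,1],[47,1],[54,4],[57,1]]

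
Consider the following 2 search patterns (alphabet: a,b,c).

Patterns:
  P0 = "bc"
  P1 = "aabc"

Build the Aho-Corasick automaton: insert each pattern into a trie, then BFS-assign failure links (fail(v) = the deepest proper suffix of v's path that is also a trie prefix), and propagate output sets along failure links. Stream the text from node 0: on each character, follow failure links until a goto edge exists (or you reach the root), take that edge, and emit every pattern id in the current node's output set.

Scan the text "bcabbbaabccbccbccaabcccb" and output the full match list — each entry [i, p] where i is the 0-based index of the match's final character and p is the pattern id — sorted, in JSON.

Build:
Trie (insert patterns):
  n0 'ε': a→3 b→1
  n1 'b': c→2
  n2 'bc': ·  ←P0
  n3 'a': a→4
  n4 'aa': b→5
  n5 'aab': c→6
  n6 'aabc': ·  ←P1

Failure links (BFS by depth):
  fail(1) 'b': from fail(0)=0 chase 'b': 0 ⇒ 0;  out=∅∪out(0)=∅
  fail(3) 'a': from fail(0)=0 chase 'a': 0 ⇒ 0;  out=∅∪out(0)=∅
  fail(2) 'bc': from fail(1)=0 chase 'c': 0 ⇒ 0;  out={0}∪out(0)={0}
  fail(4) 'aa': from fail(3)=0 chase 'a': 0 ⇒ 3;  out=∅∪out(3)=∅
  fail(5) 'aab': from fail(4)=3 chase 'b': 3→0 ⇒ 1;  out=∅∪out(1)=∅
  fail(6) 'aabc': from fail(5)=1 chase 'c': 1 ⇒ 2;  out={1}∪out(2)={0,1}

Scan:
i=0 'b': node 0→1
i=1 'c': node 1→2  ** P0@[0:1]
i=2 'a': node 2→3 ·f
i=3 'b': node 3→1 ·f
i=4 'b': node 1→1 ·f
i=5 'b': node 1→1 ·f
i=6 'a': node 1→3 ·f
i=7 'a': node 3→4
i=8 'b': node 4→5
i=9 'c': node 5→6  ** P0@[8:9],P1@[6:9]
i=10 'c': node 6→0 ·f
i=11 'b': node 0→1
i=12 'c': node 1→2  ** P0@[11:12]
i=13 'c': node 2→0 ·f
i=14 'b': node 0→1
i=15 'c': node 1→2  ** P0@[14:15]
i=16 'c': node 2→0 ·f
i=17 'a': node 0→3
i=18 'a': node 3→4
i=19 'b': node 4→5
i=20 'c': node 5→6  ** P0@[19:20],P1@[17:20]
i=21 'c': node 6→0 ·f
i=22 'c': node 0→0
i=23 'b': node 0→1

Result: [[1,0],[9,0],[9,1],[12,0],[15,0],[20,0],[20,1]]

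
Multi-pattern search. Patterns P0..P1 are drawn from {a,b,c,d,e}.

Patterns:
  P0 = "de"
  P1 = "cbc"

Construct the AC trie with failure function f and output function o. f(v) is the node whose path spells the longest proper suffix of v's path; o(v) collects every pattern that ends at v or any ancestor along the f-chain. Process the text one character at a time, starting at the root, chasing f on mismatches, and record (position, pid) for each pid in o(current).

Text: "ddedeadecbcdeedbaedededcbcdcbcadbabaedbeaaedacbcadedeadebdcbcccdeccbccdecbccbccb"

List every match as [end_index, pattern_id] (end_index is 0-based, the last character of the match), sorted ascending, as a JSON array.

Construct AC machine:
Trie (insert patterns):
  0='ε' goto c→3 d→1
  1='d' goto e→2
  2='de' goto ·  [P0 ends]
  3='c' goto b→4
  4='cb' goto c→5
  5='cbc' goto ·  [P1 ends]

BFS fail/out derivation:
  fail(1) 'd': from fail(0)=0 chase 'd': 0 ⇒ 0;  out=∅∪out(0)=∅
  fail(3) 'c': from fail(0)=0 chase 'c': 0 ⇒ 0;  out=∅∪out(0)=∅
  fail(2) 'de': from fail(1)=0 chase 'e': 0 ⇒ 0;  out={0}∪out(0)={0}
  fail(4) 'cb': from fail(3)=0 chase 'b': 0 ⇒ 0;  out=∅∪out(0)=∅
  fail(5) 'cbc': from fail(4)=0 chase 'c': 0 ⇒ 3;  out={1}∪out(3)={1}

Text stream:
i=0 'd': node 0→1
i=1 'd': node 1→1 (via fail)
i=2 'e': node 1→2  → match P0@[1:2]
i=3 'd': node 2→1 (via fail)
i=4 'e': node 1→2  → match P0@[3:4]
i=5 'a': node 2→0 (via fail)
i=6 'd': node 0→1
i=7 'e': node 1→2  → match P0@[6:7]
i=8 'c': node 2→3 (via fail)
i=9 'b': node 3→4
i=10 'c': node 4→5  → match P1@[8:10]
i=11 'd': node 5→1 (via fail)
i=12 'e': node 1→2  → match P0@[11:12]
i=13 'e': node 2→0 (via fail)
i=14 'd': node 0→1
i=15 'b': node 1→0 (via fail)
i=16 'a': node 0→0
i=17 'e': node 0→0
i=18 'd': node 0→1
i=19 'e': node 1→2  → match P0@[18:19]
i=20 'd': node 2→1 (via fail)
i=21 'e': node 1→2  → match P0@[20:21]
i=22 'd': node 2→1 (via fail)
i=23 'c': node 1→3 (via fail)
i=24 'b': node 3→4
i=25 'c': node 4→5  → match P1@[23:25]
i=26 'd': node 5→1 (via fail)
i=27 'c': node 1→3 (via fail)
i=28 'b': node 3→4
i=29 'c': node 4→5  → match P1@[27:29]
i=30 'a': node 5→0 (via fail)
i=31 'd': node 0→1
i=32 'b': node 1→0 (via fail)
i=33 'a': node 0→0
i=34 'b': node 0→0
i=35 'a': node 0→0
i=36 'e': node 0→0
i=37 'd': node 0→1
i=38 'b': node 1→0 (via fail)
i=39 'e': node 0→0
i=40 'a': node 0→0
i=41 'a': node 0→0
i=42 'e': node 0→0
i=43 'd': node 0→1
i=44 'a': node 1→0 (via fail)
i=45 'c': node 0→3
i=46 'b': node 3→4
i=47 'c': node 4→5  → match P1@[45:47]
i=48 'a': node 5→0 (via fail)
i=49 'd': node 0→1
i=50 'e': node 1→2  → match P0@[49:50]
i=51 'd': node 2→1 (via fail)
i=52 'e': node 1→2  → match P0@[51:52]
i=53 'a': node 2→0 (via fail)
i=54 'd': node 0→1
i=55 'e': node 1→2  → match P0@[54:55]
i=56 'b': node 2→0 (via fail)
i=57 'd': node 0→1
i=58 'c': node 1→3 (via fail)
i=59 'b': node 3→4
i=60 'c': node 4→5  → match P1@[58:60]
i=61 'c': node 5→3 (via fail)
i=62 'c': node 3→3 (via fail)
i=63 'd': node 3→1 (via fail)
i=64 'e': node 1→2  → match P0@[63:64]
i=65 'c': node 2→3 (via fail)
i=66 'c': node 3→3 (via fail)
i=67 'b': node 3→4
i=68 'c': node 4→5  → match P1@[66:68]
i=69 'c': node 5→3 (via fail)
i=70 'd': node 3→1 (via fail)
i=71 'e': node 1→2  → match P0@[70:71]
i=72 'c': node 2→3 (via fail)
i=73 'b': node 3→4
i=74 'c': node 4→5  → match P1@[72:74]
i=75 'c': node 5→3 (via fail)
i=76 'b': node 3→4
i=77 'c': node 4→5  → match P1@[75:77]
i=78 'c': node 5→3 (via fail)
i=79 'b': node 3→4

All matches (sorted): [[2,0],[4,0],[7,0],[10,1],[12,0],[19,0],[21,0],[25,1],[29,1],[47,1],[50,0],[52,0],[55,0],[60,1],[64,0],[68,1],[71,0],[74,1],[77,1]]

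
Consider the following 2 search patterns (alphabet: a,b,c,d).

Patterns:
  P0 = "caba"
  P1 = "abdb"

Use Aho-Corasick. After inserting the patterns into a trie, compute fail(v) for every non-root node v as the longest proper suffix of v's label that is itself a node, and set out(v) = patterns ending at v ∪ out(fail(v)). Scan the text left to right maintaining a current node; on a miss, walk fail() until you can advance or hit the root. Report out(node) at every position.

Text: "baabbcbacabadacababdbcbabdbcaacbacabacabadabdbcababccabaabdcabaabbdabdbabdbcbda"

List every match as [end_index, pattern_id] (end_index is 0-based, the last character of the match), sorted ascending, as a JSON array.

Construct AC machine:
Trie nodes:
  n0 'ε': a→5 c→1
  n1 'c': a→2
  n2 'ca': b→3
  n3 'cab': a→4
  n4 'caba': ·  ←P0
  n5 'a': b→6
  n6 'ab': d→7
  n7 'abd': b→8
  n8 'abdb': ·  ←P1

Failure links (BFS by depth):
  n1('c'): parent n0 fail=0; on 'c' 0 → fail=0;  out ∅∪∅=∅
  n5('a'): parent n0 fail=0; on 'a' 0 → fail=0;  out ∅∪∅=∅
  n2('ca'): parent n1 fail=0; on 'a' 0 → fail=5;  out ∅∪∅=∅
  n6('ab'): parent n5 fail=0; on 'b' 0 → fail=0;  out ∅∪∅=∅
  n3('cab'): parent n2 fail=5; on 'b' 5 → fail=6;  out ∅∪∅=∅
  n7('abd'): parent n6 fail=0; on 'd' 0 → fail=0;  out ∅∪∅=∅
  n4('caba'): parent n3 fail=6; on 'a' 6→0 → fail=5;  out {0}∪∅={0}
  n8('abdb'): parent n7 fail=0; on 'b' 0 → fail=0;  out {1}∪∅={1}

Run:
[0] read 'b'  n0⇒n0
[1] read 'a'  n0⇒n5
[2] read 'a'  n5⇒n5 ·f
[3] read 'b'  n5⇒n6
[4] read 'b'  n6⇒n0 ·f
[5] read 'c'  n0⇒n1
[6] read 'b'  n1⇒n0 ·f
[7] read 'a'  n0⇒n5
[8] read 'c'  n5⇒n1 ·f
[9] read 'a'  n1⇒n2
[10] read 'b'  n2⇒n3
[11] read 'a'  n3⇒n4  emit P0@[8:11]
[12] read 'd'  n4⇒n0 ·f
[13] read 'a'  n0⇒n5
[14] read 'c'  n5⇒n1 ·f
[15] read 'a'  n1⇒n2
[16] read 'b'  n2⇒n3
[17] read 'a'  n3⇒n4  emit P0@[14:17]
[18] read 'b'  n4⇒n6 ·f
[19] read 'd'  n6⇒n7
[20] read 'b'  n7⇒n8  emit P1@[17:20]
[21] read 'c'  n8⇒n1 ·f
[22] read 'b'  n1⇒n0 ·f
[23] read 'a'  n0⇒n5
[24] read 'b'  n5⇒n6
[25] read 'd'  n6⇒n7
[26] read 'b'  n7⇒n8  emit P1@[23:26]
[27] read 'c'  n8⇒n1 ·f
[28] read 'a'  n1⇒n2
[29] read 'a'  n2⇒n5 ·f
[30] read 'c'  n5⇒n1 ·f
[31] read 'b'  n1⇒n0 ·f
[32] read 'a'  n0⇒n5
[33] read 'c'  n5⇒n1 ·f
[34] read 'a'  n1⇒n2
[35] read 'b'  n2⇒n3
[36] read 'a'  n3⇒n4  emit P0@[33:36]
[37] read 'c'  n4⇒n1 ·f
[38] read 'a'  n1⇒n2
[39] read 'b'  n2⇒n3
[40] read 'a'  n3⇒n4  emit P0@[37:40]
[41] read 'd'  n4⇒n0 ·f
[42] read 'a'  n0⇒n5
[43] read 'b'  n5⇒n6
[44] read 'd'  n6⇒n7
[45] read 'b'  n7⇒n8  emit P1@[42:45]
[46] read 'c'  n8⇒n1 ·f
[47] read 'a'  n1⇒n2
[48] read 'b'  n2⇒n3
[49] read 'a'  n3⇒n4  emit P0@[46:49]
[50] read 'b'  n4⇒n6 ·f
[51] read 'c'  n6⇒n1 ·f
[52] read 'c'  n1⇒n1 ·f
[53] read 'a'  n1⇒n2
[54] read 'b'  n2⇒n3
[55] read 'a'  n3⇒n4  emit P0@[52:55]
[56] read 'a'  n4⇒n5 ·f
[57] read 'b'  n5⇒n6
[58] read 'd'  n6⇒n7
[59] read 'c'  n7⇒n1 ·f
[60] read 'a'  n1⇒n2
[61] read 'b'  n2⇒n3
[62] read 'a'  n3⇒n4  emit P0@[59:62]
[63] read 'a'  n4⇒n5 ·f
[64] read 'b'  n5⇒n6
[65] read 'b'  n6⇒n0 ·f
[66] read 'd'  n0⇒n0
[67] read 'a'  n0⇒n5
[68] read 'b'  n5⇒n6
[69] read 'd'  n6⇒n7
[70] read 'b'  n7⇒n8  emit P1@[67:70]
[71] read 'a'  n8⇒n5 ·f
[72] read 'b'  n5⇒n6
[73] read 'd'  n6⇒n7
[74] read 'b'  n7⇒n8  emit P1@[71:74]
[75] read 'c'  n8⇒n1 ·f
[76] read 'b'  n1⇒n0 ·f
[77] read 'd'  n0⇒n0
[78] read 'a'  n0⇒n5

Result: [[11,0],[17,0],[20,1],[26,1],[36,0],[40,0],[45,1],[49,0],[55,0],[62,0],[70,1],[74,1]]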